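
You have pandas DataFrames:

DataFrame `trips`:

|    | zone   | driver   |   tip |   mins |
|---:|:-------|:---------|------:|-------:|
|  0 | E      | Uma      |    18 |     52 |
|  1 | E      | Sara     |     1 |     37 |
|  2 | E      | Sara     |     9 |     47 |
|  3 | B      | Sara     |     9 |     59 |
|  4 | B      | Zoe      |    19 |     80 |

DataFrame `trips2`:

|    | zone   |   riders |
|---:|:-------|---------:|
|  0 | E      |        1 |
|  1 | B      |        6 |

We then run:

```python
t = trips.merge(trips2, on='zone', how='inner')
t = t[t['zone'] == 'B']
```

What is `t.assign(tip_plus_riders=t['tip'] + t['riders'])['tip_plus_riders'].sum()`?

40

merge on 'zone' (how='inner') → 5 rows:
  zone driver  tip  mins  riders
0    E    Uma   18    52       1
1    E   Sara    1    37       1
2    E   Sara    9    47       1
3    B   Sara    9    59       6
4    B    Zoe   19    80       6
filter rows where zone == 'B':
  zone driver  tip  mins  riders
3    B   Sara    9    59       6
4    B    Zoe   19    80       6
add column tip_plus_riders = t['tip'] + t['riders']:
  zone driver  tip  mins  riders  tip_plus_riders
3    B   Sara    9    59       6               15
4    B    Zoe   19    80       6               25
Finally, sum of column 'tip_plus_riders' = 40.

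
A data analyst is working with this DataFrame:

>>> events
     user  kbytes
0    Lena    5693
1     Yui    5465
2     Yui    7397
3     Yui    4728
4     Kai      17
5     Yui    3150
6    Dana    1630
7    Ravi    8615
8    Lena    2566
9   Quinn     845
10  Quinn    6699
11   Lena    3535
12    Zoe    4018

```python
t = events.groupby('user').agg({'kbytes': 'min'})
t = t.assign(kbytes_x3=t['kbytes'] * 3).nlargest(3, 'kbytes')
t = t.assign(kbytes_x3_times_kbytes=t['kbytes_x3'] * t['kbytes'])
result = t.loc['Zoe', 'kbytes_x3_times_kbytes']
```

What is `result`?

group by user, min of kbytes:
       kbytes
user         
Dana     1630
Kai        17
Lena     2566
Quinn     845
Ravi     8615
Yui      3150
Zoe      4018
add column kbytes_x3 = t['kbytes'] * 3:
       kbytes  kbytes_x3
user                    
Dana     1630       4890
Kai        17         51
Lena     2566       7698
Quinn     845       2535
Ravi     8615      25845
Yui      3150       9450
Zoe      4018      12054
take 3 rows with largest kbytes:
      kbytes  kbytes_x3
user                   
Ravi    8615      25845
Zoe     4018      12054
Yui     3150       9450
add column kbytes_x3_times_kbytes = t['kbytes_x3'] * t['kbytes']:
      kbytes  kbytes_x3  kbytes_x3_times_kbytes
user                                           
Ravi    8615      25845               222654675
Zoe     4018      12054                48432972
Yui     3150       9450                29767500
value at row 'Zoe', column 'kbytes_x3_times_kbytes' → 48432972

48432972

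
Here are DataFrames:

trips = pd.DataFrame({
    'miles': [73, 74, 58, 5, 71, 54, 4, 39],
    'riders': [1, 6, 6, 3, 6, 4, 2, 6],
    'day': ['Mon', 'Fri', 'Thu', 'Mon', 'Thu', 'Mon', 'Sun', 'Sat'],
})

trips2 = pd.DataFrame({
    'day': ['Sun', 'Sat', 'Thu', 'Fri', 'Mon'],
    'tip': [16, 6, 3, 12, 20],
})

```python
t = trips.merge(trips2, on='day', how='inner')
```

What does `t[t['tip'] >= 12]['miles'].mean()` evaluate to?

merge on 'day' (how='inner') → 8 rows:
   miles  riders  day  tip
0     73       1  Mon   20
1     74       6  Fri   12
2     58       6  Thu    3
3      5       3  Mon   20
4     71       6  Thu    3
5     54       4  Mon   20
6      4       2  Sun   16
7     39       6  Sat    6
filter rows where tip >= 12:
   miles  riders  day  tip
0     73       1  Mon   20
1     74       6  Fri   12
3      5       3  Mon   20
5     54       4  Mon   20
6      4       2  Sun   16
So mean() = 42.0.

42.0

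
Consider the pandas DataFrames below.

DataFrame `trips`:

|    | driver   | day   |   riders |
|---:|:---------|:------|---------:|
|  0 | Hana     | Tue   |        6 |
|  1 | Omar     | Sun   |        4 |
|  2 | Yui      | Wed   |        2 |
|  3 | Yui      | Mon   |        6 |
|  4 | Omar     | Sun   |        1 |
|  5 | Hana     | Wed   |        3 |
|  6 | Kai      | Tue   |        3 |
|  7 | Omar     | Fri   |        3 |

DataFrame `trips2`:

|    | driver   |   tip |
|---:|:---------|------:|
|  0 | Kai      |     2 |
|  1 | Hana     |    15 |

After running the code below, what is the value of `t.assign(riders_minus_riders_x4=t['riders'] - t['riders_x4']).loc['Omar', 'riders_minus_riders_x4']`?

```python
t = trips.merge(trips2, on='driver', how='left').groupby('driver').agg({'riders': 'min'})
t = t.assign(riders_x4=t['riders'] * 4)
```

merge on 'driver' (how='left') → 8 rows:
  driver  day  riders   tip
0   Hana  Tue       6  15.0
1   Omar  Sun       4   NaN
2    Yui  Wed       2   NaN
3    Yui  Mon       6   NaN
4   Omar  Sun       1   NaN
5   Hana  Wed       3  15.0
6    Kai  Tue       3   2.0
7   Omar  Fri       3   NaN
group by driver, min of riders:
        riders
driver        
Hana         3
Kai          3
Omar         1
Yui          2
add column riders_x4 = t['riders'] * 4:
        riders  riders_x4
driver                   
Hana         3         12
Kai          3         12
Omar         1          4
Yui          2          8
add column riders_minus_riders_x4 = t['riders'] - t['riders_x4']:
        riders  riders_x4  riders_minus_riders_x4
driver                                           
Hana         3         12                      -9
Kai          3         12                      -9
Omar         1          4                      -3
Yui          2          8                      -6

-3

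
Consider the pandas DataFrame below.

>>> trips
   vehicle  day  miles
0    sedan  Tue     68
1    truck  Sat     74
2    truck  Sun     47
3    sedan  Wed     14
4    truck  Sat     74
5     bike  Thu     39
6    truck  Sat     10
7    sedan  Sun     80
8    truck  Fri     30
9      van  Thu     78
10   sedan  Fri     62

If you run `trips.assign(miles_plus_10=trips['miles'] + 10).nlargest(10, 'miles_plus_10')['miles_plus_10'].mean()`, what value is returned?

add column miles_plus_10 = trips['miles'] + 10:
   vehicle  day  miles  miles_plus_10
0    sedan  Tue     68             78
1    truck  Sat     74             84
2    truck  Sun     47             57
3    sedan  Wed     14             24
4    truck  Sat     74             84
5     bike  Thu     39             49
6    truck  Sat     10             20
7    sedan  Sun     80             90
8    truck  Fri     30             40
9      van  Thu     78             88
10   sedan  Fri     62             72
take 10 rows with largest miles_plus_10:
   vehicle  day  miles  miles_plus_10
7    sedan  Sun     80             90
9      van  Thu     78             88
1    truck  Sat     74             84
4    truck  Sat     74             84
0    sedan  Tue     68             78
10   sedan  Fri     62             72
2    truck  Sun     47             57
5     bike  Thu     39             49
8    truck  Fri     30             40
3    sedan  Wed     14             24
Hence 66.6.

66.6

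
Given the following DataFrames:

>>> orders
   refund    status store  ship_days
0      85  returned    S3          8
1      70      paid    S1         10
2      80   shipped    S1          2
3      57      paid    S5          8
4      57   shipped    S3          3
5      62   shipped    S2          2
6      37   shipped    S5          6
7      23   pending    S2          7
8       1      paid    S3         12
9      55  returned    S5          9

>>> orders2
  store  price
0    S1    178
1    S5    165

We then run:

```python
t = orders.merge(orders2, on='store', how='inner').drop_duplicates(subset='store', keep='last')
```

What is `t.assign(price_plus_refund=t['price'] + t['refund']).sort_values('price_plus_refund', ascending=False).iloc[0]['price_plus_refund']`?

258

merge on 'store' (how='inner') → 5 rows:
   refund    status store  ship_days  price
0      70      paid    S1         10    178
1      80   shipped    S1          2    178
2      57      paid    S5          8    165
3      37   shipped    S5          6    165
4      55  returned    S5          9    165
drop duplicate store (keep=last):
   refund    status store  ship_days  price
1      80   shipped    S1          2    178
4      55  returned    S5          9    165
add column price_plus_refund = t['price'] + t['refund']:
   refund    status store  ship_days  price  price_plus_refund
1      80   shipped    S1          2    178                258
4      55  returned    S5          9    165                220
sort by price_plus_refund descending:
   refund    status store  ship_days  price  price_plus_refund
1      80   shipped    S1          2    178                258
4      55  returned    S5          9    165                220
So iloc[0]['price_plus_refund'] = 258.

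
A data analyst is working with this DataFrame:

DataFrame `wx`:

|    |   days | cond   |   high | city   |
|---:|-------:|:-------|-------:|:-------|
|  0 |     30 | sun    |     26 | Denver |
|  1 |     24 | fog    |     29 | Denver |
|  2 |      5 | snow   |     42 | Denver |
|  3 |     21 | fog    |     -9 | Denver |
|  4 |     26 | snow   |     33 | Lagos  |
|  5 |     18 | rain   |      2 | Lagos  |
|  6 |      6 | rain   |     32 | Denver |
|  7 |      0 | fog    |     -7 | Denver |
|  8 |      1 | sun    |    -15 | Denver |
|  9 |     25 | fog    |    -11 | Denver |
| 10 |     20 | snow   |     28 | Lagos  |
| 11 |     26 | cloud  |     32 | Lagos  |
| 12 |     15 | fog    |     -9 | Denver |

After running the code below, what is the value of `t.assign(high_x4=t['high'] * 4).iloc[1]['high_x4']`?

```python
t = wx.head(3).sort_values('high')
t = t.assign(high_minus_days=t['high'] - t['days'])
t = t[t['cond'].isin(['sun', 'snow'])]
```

take first 3 rows:
   days  cond  high    city
0    30   sun    26  Denver
1    24   fog    29  Denver
2     5  snow    42  Denver
sort by high:
   days  cond  high    city
0    30   sun    26  Denver
1    24   fog    29  Denver
2     5  snow    42  Denver
add column high_minus_days = t['high'] - t['days']:
   days  cond  high    city  high_minus_days
0    30   sun    26  Denver               -4
1    24   fog    29  Denver                5
2     5  snow    42  Denver               37
filter rows where cond in ['sun', 'snow']:
   days  cond  high    city  high_minus_days
0    30   sun    26  Denver               -4
2     5  snow    42  Denver               37
add column high_x4 = t['high'] * 4:
   days  cond  high    city  high_minus_days  high_x4
0    30   sun    26  Denver               -4      104
2     5  snow    42  Denver               37      168
Finally, value at position 1, column 'high_x4' = 168.

168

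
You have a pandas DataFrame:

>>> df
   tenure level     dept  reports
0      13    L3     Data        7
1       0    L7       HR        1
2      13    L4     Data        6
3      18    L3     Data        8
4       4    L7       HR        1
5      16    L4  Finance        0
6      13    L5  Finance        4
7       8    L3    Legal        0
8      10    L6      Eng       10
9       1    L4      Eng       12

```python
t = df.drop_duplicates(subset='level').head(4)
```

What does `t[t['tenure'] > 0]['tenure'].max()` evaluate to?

13

drop duplicate level (keep=first):
   tenure level     dept  reports
0      13    L3     Data        7
1       0    L7       HR        1
2      13    L4     Data        6
6      13    L5  Finance        4
8      10    L6      Eng       10
take first 4 rows:
   tenure level     dept  reports
0      13    L3     Data        7
1       0    L7       HR        1
2      13    L4     Data        6
6      13    L5  Finance        4
filter rows where tenure > 0:
   tenure level     dept  reports
0      13    L3     Data        7
2      13    L4     Data        6
6      13    L5  Finance        4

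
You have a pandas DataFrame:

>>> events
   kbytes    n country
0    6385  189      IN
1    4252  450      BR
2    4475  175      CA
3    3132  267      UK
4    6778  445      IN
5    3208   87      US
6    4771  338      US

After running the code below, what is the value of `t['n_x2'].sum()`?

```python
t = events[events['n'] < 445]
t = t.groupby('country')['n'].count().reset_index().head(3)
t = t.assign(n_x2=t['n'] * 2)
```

6

filter rows where n < 445:
   kbytes    n country
0    6385  189      IN
2    4475  175      CA
3    3132  267      UK
5    3208   87      US
6    4771  338      US
group by country, count of n:
country
CA    1
IN    1
UK    1
US    2
Name: n, dtype: int64
reset_index():
  country  n
0      CA  1
1      IN  1
2      UK  1
3      US  2
take first 3 rows:
  country  n
0      CA  1
1      IN  1
2      UK  1
add column n_x2 = t['n'] * 2:
  country  n  n_x2
0      CA  1     2
1      IN  1     2
2      UK  1     2
Taking the sum of column 'n_x2' gives 6.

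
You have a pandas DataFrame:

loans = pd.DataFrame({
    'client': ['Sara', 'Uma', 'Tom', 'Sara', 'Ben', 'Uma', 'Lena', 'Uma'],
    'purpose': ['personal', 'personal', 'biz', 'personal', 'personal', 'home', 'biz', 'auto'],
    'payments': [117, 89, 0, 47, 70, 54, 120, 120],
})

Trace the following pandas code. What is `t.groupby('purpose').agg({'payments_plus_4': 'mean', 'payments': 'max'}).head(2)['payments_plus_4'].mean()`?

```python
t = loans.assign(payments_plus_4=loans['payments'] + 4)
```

94.0

add column payments_plus_4 = loans['payments'] + 4:
  client   purpose  payments  payments_plus_4
0   Sara  personal       117              121
1    Uma  personal        89               93
2    Tom       biz         0                4
3   Sara  personal        47               51
4    Ben  personal        70               74
5    Uma      home        54               58
6   Lena       biz       120              124
7    Uma      auto       120              124
group by purpose: mean(payments_plus_4), max(payments):
          payments_plus_4  payments
purpose                            
auto               124.00       120
biz                 64.00       120
home                58.00        54
personal            84.75       117
take first 2 rows:
         payments_plus_4  payments
purpose                           
auto               124.0       120
biz                 64.0       120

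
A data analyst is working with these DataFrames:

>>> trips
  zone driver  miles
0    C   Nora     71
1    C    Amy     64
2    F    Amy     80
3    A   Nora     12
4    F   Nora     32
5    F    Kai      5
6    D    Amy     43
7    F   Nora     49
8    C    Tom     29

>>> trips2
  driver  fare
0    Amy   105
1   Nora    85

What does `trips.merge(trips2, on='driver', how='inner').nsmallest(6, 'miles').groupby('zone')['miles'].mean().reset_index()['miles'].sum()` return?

163.0

merge on 'driver' (how='inner') → 7 rows:
  zone driver  miles  fare
0    C   Nora     71    85
1    C    Amy     64   105
2    F    Amy     80   105
3    A   Nora     12    85
4    F   Nora     32    85
5    D    Amy     43   105
6    F   Nora     49    85
take 6 rows with smallest miles:
  zone driver  miles  fare
3    A   Nora     12    85
4    F   Nora     32    85
5    D    Amy     43   105
6    F   Nora     49    85
1    C    Amy     64   105
0    C   Nora     71    85
group by zone, mean of miles:
zone
A    12.0
C    67.5
D    43.0
F    40.5
Name: miles, dtype: float64
reset_index():
  zone  miles
0    A   12.0
1    C   67.5
2    D   43.0
3    F   40.5
Reading off the sum of column 'miles', we get 163.0.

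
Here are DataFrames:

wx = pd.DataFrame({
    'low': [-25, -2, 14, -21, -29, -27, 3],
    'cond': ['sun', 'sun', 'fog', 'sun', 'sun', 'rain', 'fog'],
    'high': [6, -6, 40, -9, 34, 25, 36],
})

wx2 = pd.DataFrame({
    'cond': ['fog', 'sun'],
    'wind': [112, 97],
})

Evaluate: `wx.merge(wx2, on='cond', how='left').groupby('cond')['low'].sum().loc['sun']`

-77

merge on 'cond' (how='left') → 7 rows:
   low  cond  high   wind
0  -25   sun     6   97.0
1   -2   sun    -6   97.0
2   14   fog    40  112.0
3  -21   sun    -9   97.0
4  -29   sun    34   97.0
5  -27  rain    25    NaN
6    3   fog    36  112.0
group by cond, sum of low:
cond
fog     17
rain   -27
sun    -77
Name: low, dtype: int64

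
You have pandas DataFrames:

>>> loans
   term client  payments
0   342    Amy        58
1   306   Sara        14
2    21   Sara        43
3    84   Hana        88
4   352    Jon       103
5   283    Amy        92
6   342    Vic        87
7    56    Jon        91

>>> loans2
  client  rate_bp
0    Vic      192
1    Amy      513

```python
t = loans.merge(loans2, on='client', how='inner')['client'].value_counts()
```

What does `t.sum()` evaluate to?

3

merge on 'client' (how='inner') → 3 rows:
   term client  payments  rate_bp
0   342    Amy        58      513
1   283    Amy        92      513
2   342    Vic        87      192
value_counts of client:
client
Amy    2
Vic    1
Name: count, dtype: int64
Hence 3.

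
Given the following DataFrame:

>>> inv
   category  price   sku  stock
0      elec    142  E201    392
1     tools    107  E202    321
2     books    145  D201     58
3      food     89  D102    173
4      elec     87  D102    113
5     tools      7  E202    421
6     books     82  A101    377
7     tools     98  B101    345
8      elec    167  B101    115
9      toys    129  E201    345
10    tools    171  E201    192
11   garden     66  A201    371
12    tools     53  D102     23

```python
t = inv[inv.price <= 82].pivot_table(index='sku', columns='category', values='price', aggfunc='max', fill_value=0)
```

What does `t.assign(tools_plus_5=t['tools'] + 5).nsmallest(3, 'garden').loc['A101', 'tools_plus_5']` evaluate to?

filter rows where price <= 82:
   category  price   sku  stock
5     tools      7  E202    421
6     books     82  A101    377
11   garden     66  A201    371
12    tools     53  D102     23
pivot: rows=sku, cols=category, max(price):
category  books  garden  tools
sku                           
A101         82       0      0
A201          0      66      0
D102          0       0     53
E202          0       0      7
add column tools_plus_5 = t['tools'] + 5:
category  books  garden  tools  tools_plus_5
sku                                         
A101         82       0      0             5
A201          0      66      0             5
D102          0       0     53            58
E202          0       0      7            12
take 3 rows with smallest garden:
category  books  garden  tools  tools_plus_5
sku                                         
A101         82       0      0             5
D102          0       0     53            58
E202          0       0      7            12
Reading off the value at row 'A101', column 'tools_plus_5', we get 5.

5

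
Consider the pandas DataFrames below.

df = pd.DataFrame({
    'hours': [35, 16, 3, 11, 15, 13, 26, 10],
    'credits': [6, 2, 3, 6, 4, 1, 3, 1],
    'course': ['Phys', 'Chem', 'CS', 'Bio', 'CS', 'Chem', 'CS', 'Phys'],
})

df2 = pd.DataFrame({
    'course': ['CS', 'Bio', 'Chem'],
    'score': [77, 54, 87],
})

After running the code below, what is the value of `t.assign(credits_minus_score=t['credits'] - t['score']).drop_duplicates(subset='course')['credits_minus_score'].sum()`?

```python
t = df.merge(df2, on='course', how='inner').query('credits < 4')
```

-159

merge on 'course' (how='inner') → 6 rows:
   hours  credits course  score
0     16        2   Chem     87
1      3        3     CS     77
2     11        6    Bio     54
3     15        4     CS     77
4     13        1   Chem     87
5     26        3     CS     77
filter rows where credits < 4:
   hours  credits course  score
0     16        2   Chem     87
1      3        3     CS     77
4     13        1   Chem     87
5     26        3     CS     77
add column credits_minus_score = t['credits'] - t['score']:
   hours  credits course  score  credits_minus_score
0     16        2   Chem     87                  -85
1      3        3     CS     77                  -74
4     13        1   Chem     87                  -86
5     26        3     CS     77                  -74
drop duplicate course (keep=first):
   hours  credits course  score  credits_minus_score
0     16        2   Chem     87                  -85
1      3        3     CS     77                  -74
Reading off the sum of column 'credits_minus_score', we get -159.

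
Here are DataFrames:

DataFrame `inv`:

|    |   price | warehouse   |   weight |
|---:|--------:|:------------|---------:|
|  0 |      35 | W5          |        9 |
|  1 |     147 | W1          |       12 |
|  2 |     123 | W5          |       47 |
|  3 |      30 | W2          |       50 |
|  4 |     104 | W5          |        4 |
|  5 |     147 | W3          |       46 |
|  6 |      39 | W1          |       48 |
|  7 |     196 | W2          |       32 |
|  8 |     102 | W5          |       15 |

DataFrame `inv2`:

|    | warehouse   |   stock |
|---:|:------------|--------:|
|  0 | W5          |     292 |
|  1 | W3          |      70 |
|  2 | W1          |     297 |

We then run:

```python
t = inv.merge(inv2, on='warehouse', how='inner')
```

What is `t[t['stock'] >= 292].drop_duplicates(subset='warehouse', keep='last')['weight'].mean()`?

merge on 'warehouse' (how='inner') → 7 rows:
   price warehouse  weight  stock
0     35        W5       9    292
1    147        W1      12    297
2    123        W5      47    292
3    104        W5       4    292
4    147        W3      46     70
5     39        W1      48    297
6    102        W5      15    292
filter rows where stock >= 292:
   price warehouse  weight  stock
0     35        W5       9    292
1    147        W1      12    297
2    123        W5      47    292
3    104        W5       4    292
5     39        W1      48    297
6    102        W5      15    292
drop duplicate warehouse (keep=last):
   price warehouse  weight  stock
5     39        W1      48    297
6    102        W5      15    292
Taking the mean of column 'weight' gives 31.5.

31.5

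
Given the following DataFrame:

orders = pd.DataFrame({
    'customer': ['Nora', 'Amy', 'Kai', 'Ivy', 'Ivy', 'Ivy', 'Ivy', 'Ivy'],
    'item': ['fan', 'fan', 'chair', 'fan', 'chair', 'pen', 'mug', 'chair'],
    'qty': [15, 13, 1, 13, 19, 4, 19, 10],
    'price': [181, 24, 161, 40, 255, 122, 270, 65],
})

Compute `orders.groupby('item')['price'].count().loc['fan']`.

3

group by item, count of price:
item
chair    3
fan      3
mug      1
pen      1
Name: price, dtype: int64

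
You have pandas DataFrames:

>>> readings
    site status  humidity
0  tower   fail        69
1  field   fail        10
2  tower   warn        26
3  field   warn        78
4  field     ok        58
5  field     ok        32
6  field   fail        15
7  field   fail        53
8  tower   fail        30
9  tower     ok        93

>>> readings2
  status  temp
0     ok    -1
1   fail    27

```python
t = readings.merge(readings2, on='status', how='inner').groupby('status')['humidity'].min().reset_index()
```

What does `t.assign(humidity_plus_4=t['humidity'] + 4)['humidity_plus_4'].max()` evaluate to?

merge on 'status' (how='inner') → 8 rows:
    site status  humidity  temp
0  tower   fail        69    27
1  field   fail        10    27
2  field     ok        58    -1
3  field     ok        32    -1
4  field   fail        15    27
5  field   fail        53    27
6  tower   fail        30    27
7  tower     ok        93    -1
group by status, min of humidity:
status
fail    10
ok      32
Name: humidity, dtype: int64
reset_index():
  status  humidity
0   fail        10
1     ok        32
add column humidity_plus_4 = t['humidity'] + 4:
  status  humidity  humidity_plus_4
0   fail        10               14
1     ok        32               36
Then the max of column 'humidity_plus_4': 36

36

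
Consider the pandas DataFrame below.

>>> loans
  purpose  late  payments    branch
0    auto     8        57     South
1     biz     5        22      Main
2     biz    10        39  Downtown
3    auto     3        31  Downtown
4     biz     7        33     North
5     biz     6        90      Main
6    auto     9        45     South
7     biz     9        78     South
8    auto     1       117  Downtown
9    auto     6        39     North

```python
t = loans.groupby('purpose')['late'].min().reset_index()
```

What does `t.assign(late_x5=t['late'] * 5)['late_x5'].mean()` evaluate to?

group by purpose, min of late:
purpose
auto    1
biz     5
Name: late, dtype: int64
reset_index():
  purpose  late
0    auto     1
1     biz     5
add column late_x5 = t['late'] * 5:
  purpose  late  late_x5
0    auto     1        5
1     biz     5       25
So mean() = 15.0.

15.0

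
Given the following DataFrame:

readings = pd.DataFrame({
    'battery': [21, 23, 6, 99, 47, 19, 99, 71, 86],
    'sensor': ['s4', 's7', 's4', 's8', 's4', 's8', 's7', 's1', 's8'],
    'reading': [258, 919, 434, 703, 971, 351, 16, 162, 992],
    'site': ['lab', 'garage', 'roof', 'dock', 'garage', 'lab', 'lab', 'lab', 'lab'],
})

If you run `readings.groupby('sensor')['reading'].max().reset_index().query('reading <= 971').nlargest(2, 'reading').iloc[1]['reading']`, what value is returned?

group by sensor, max of reading:
sensor
s1    162
s4    971
s7    919
s8    992
Name: reading, dtype: int64
reset_index():
  sensor  reading
0     s1      162
1     s4      971
2     s7      919
3     s8      992
filter rows where reading <= 971:
  sensor  reading
0     s1      162
1     s4      971
2     s7      919
take 2 rows with largest reading:
  sensor  reading
1     s4      971
2     s7      919
The value at position 1, column 'reading' is 919.

919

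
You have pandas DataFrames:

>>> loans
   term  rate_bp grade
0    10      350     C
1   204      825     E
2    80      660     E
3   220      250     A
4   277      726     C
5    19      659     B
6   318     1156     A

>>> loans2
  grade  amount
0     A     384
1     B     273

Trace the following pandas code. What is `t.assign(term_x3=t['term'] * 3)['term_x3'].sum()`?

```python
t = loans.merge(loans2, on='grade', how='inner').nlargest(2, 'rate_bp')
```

merge on 'grade' (how='inner') → 3 rows:
   term  rate_bp grade  amount
0   220      250     A     384
1    19      659     B     273
2   318     1156     A     384
take 2 rows with largest rate_bp:
   term  rate_bp grade  amount
2   318     1156     A     384
1    19      659     B     273
add column term_x3 = t['term'] * 3:
   term  rate_bp grade  amount  term_x3
2   318     1156     A     384      954
1    19      659     B     273       57
Hence 1011.

1011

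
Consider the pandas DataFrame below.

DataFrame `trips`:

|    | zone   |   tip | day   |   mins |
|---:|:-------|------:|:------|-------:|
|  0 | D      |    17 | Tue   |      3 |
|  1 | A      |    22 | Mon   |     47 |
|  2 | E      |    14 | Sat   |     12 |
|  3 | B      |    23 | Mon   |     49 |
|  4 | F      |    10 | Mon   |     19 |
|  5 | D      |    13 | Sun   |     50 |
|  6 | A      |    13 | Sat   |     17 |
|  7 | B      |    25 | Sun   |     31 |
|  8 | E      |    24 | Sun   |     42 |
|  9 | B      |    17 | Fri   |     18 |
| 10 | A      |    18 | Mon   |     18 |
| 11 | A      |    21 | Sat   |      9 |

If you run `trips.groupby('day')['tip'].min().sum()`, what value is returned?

group by day, min of tip:
day
Fri    17
Mon    10
Sat    13
Sun    13
Tue    17
Name: tip, dtype: int64
sum of the resulting series → 70

70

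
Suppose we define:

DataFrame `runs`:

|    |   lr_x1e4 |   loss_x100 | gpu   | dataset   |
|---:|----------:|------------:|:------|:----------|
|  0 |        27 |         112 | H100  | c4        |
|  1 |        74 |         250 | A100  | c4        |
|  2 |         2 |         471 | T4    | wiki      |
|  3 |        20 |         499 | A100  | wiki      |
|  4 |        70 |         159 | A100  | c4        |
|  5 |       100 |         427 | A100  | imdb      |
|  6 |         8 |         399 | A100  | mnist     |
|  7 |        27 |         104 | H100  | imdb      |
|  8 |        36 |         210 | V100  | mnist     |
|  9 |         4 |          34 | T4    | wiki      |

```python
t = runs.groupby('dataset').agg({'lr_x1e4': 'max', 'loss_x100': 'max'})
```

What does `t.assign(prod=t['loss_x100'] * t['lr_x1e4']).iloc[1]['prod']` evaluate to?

group by dataset: max(lr_x1e4), max(loss_x100):
         lr_x1e4  loss_x100
dataset                    
c4            74        250
imdb         100        427
mnist         36        399
wiki          20        499
add column prod = t['loss_x100'] * t['lr_x1e4']:
         lr_x1e4  loss_x100   prod
dataset                           
c4            74        250  18500
imdb         100        427  42700
mnist         36        399  14364
wiki          20        499   9980
Finally, value at position 1, column 'prod' = 42700.

42700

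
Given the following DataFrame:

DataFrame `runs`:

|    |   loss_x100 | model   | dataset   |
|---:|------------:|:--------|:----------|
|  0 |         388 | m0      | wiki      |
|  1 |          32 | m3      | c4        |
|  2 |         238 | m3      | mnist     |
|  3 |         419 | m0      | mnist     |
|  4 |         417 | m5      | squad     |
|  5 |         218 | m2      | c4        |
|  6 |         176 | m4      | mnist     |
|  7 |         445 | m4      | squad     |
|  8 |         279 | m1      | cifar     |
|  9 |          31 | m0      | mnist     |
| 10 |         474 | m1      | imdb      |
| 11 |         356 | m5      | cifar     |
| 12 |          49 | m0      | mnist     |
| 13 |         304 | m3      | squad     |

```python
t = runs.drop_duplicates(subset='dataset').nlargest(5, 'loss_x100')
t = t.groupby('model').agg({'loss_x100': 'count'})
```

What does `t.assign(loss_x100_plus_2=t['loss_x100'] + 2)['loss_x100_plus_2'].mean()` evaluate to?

3.25

drop duplicate dataset (keep=first):
    loss_x100 model dataset
0         388    m0    wiki
1          32    m3      c4
2         238    m3   mnist
4         417    m5   squad
8         279    m1   cifar
10        474    m1    imdb
take 5 rows with largest loss_x100:
    loss_x100 model dataset
10        474    m1    imdb
4         417    m5   squad
0         388    m0    wiki
8         279    m1   cifar
2         238    m3   mnist
group by model, count of loss_x100:
       loss_x100
model           
m0             1
m1             2
m3             1
m5             1
add column loss_x100_plus_2 = t['loss_x100'] + 2:
       loss_x100  loss_x100_plus_2
model                             
m0             1                 3
m1             2                 4
m3             1                 3
m5             1                 3
Then the mean of column 'loss_x100_plus_2': 3.25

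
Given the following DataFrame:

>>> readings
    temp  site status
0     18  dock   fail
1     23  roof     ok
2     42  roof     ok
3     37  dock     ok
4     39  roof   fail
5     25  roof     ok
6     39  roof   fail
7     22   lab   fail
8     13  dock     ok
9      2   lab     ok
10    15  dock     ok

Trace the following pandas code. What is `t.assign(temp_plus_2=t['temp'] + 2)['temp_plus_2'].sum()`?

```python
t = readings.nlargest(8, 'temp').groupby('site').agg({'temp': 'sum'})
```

take 8 rows with largest temp:
   temp  site status
2    42  roof     ok
4    39  roof   fail
6    39  roof   fail
3    37  dock     ok
5    25  roof     ok
1    23  roof     ok
7    22   lab   fail
0    18  dock   fail
group by site, sum of temp:
      temp
site      
dock    55
lab     22
roof   168
add column temp_plus_2 = t['temp'] + 2:
      temp  temp_plus_2
site                   
dock    55           57
lab     22           24
roof   168          170

251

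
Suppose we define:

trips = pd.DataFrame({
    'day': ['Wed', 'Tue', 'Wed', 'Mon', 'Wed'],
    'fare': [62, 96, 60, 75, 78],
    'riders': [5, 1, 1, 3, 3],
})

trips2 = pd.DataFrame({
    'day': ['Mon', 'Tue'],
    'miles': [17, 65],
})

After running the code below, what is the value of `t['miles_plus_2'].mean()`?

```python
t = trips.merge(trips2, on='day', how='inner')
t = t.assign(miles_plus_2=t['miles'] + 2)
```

merge on 'day' (how='inner') → 2 rows:
   day  fare  riders  miles
0  Tue    96       1     65
1  Mon    75       3     17
add column miles_plus_2 = t['miles'] + 2:
   day  fare  riders  miles  miles_plus_2
0  Tue    96       1     65            67
1  Mon    75       3     17            19

43.0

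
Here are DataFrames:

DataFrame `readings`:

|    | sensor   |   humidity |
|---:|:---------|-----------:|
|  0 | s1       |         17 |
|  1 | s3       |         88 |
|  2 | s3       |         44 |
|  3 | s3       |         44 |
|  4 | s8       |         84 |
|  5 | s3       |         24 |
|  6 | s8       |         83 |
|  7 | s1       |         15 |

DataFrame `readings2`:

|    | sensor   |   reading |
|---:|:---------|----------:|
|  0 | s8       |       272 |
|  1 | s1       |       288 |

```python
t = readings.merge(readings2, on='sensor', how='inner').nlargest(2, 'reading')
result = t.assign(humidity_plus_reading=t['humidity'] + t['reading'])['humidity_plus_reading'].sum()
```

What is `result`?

608

merge on 'sensor' (how='inner') → 4 rows:
  sensor  humidity  reading
0     s1        17      288
1     s8        84      272
2     s8        83      272
3     s1        15      288
take 2 rows with largest reading:
  sensor  humidity  reading
0     s1        17      288
3     s1        15      288
add column humidity_plus_reading = t['humidity'] + t['reading']:
  sensor  humidity  reading  humidity_plus_reading
0     s1        17      288                    305
3     s1        15      288                    303
Reading off the sum of column 'humidity_plus_reading', we get 608.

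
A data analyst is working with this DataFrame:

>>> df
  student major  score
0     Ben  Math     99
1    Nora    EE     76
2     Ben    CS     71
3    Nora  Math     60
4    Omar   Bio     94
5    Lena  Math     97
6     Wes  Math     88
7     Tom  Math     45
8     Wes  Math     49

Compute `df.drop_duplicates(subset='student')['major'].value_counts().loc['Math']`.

4

drop duplicate student (keep=first):
  student major  score
0     Ben  Math     99
1    Nora    EE     76
4    Omar   Bio     94
5    Lena  Math     97
6     Wes  Math     88
7     Tom  Math     45
value_counts of major:
major
Math    4
EE      1
Bio     1
Name: count, dtype: int64
value at index 'Math' → 4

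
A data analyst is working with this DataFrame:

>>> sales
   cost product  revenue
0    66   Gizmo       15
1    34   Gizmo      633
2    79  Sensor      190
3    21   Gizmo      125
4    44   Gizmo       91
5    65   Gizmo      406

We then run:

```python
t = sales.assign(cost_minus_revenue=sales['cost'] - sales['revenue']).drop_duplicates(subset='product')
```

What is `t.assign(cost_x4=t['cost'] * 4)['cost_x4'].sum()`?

add column cost_minus_revenue = sales['cost'] - sales['revenue']:
   cost product  revenue  cost_minus_revenue
0    66   Gizmo       15                  51
1    34   Gizmo      633                -599
2    79  Sensor      190                -111
3    21   Gizmo      125                -104
4    44   Gizmo       91                 -47
5    65   Gizmo      406                -341
drop duplicate product (keep=first):
   cost product  revenue  cost_minus_revenue
0    66   Gizmo       15                  51
2    79  Sensor      190                -111
add column cost_x4 = t['cost'] * 4:
   cost product  revenue  cost_minus_revenue  cost_x4
0    66   Gizmo       15                  51      264
2    79  Sensor      190                -111      316
Then the sum of column 'cost_x4': 580

580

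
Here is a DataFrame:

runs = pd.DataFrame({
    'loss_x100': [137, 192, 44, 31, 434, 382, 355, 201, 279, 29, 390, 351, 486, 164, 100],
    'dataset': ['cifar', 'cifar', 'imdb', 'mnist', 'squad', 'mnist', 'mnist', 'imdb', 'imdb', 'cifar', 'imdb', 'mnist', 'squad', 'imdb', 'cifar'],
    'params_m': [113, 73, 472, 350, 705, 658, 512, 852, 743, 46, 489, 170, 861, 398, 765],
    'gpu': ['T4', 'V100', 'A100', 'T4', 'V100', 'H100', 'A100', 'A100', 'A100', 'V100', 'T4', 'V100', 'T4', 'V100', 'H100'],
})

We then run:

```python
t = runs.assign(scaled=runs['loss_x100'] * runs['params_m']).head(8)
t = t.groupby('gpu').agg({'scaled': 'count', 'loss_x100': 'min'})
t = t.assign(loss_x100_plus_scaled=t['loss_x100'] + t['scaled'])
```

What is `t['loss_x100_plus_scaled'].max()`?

383

add column scaled = runs['loss_x100'] * runs['params_m']:
    loss_x100 dataset  params_m   gpu  scaled
0         137   cifar       113    T4   15481
1         192   cifar        73  V100   14016
2          44    imdb       472  A100   20768
3          31   mnist       350    T4   10850
4         434   squad       705  V100  305970
5         382   mnist       658  H100  251356
6         355   mnist       512  A100  181760
7         201    imdb       852  A100  171252
8         279    imdb       743  A100  207297
9          29   cifar        46  V100    1334
10        390    imdb       489    T4  190710
11        351   mnist       170  V100   59670
12        486   squad       861    T4  418446
13        164    imdb       398  V100   65272
14        100   cifar       765  H100   76500
take first 8 rows:
   loss_x100 dataset  params_m   gpu  scaled
0        137   cifar       113    T4   15481
1        192   cifar        73  V100   14016
2         44    imdb       472  A100   20768
3         31   mnist       350    T4   10850
4        434   squad       705  V100  305970
5        382   mnist       658  H100  251356
6        355   mnist       512  A100  181760
7        201    imdb       852  A100  171252
group by gpu: count(scaled), min(loss_x100):
      scaled  loss_x100
gpu                    
A100       3         44
H100       1        382
T4         2         31
V100       2        192
add column loss_x100_plus_scaled = t['loss_x100'] + t['scaled']:
      scaled  loss_x100  loss_x100_plus_scaled
gpu                                           
A100       3         44                     47
H100       1        382                    383
T4         2         31                     33
V100       2        192                    194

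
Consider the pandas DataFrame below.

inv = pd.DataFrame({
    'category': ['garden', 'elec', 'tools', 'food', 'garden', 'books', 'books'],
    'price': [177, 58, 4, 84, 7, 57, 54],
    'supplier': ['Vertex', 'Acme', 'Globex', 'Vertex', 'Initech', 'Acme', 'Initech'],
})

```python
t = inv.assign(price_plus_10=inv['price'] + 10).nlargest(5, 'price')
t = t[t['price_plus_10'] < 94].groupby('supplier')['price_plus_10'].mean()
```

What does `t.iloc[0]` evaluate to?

add column price_plus_10 = inv['price'] + 10:
  category  price supplier  price_plus_10
0   garden    177   Vertex            187
1     elec     58     Acme             68
2    tools      4   Globex             14
3     food     84   Vertex             94
4   garden      7  Initech             17
5    books     57     Acme             67
6    books     54  Initech             64
take 5 rows with largest price:
  category  price supplier  price_plus_10
0   garden    177   Vertex            187
3     food     84   Vertex             94
1     elec     58     Acme             68
5    books     57     Acme             67
6    books     54  Initech             64
filter rows where price_plus_10 < 94:
  category  price supplier  price_plus_10
1     elec     58     Acme             68
5    books     57     Acme             67
6    books     54  Initech             64
group by supplier, mean of price_plus_10:
supplier
Acme       67.5
Initech    64.0
Name: price_plus_10, dtype: float64
Taking the value at position 0 gives 67.5.

67.5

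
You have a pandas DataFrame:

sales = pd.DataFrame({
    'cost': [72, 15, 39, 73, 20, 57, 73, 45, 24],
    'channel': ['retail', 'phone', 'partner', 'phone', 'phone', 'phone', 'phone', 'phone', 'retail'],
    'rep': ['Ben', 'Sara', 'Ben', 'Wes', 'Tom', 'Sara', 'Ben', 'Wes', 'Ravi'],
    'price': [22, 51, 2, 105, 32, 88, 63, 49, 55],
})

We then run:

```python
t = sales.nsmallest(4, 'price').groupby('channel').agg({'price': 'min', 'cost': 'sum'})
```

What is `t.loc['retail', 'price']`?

take 4 rows with smallest price:
   cost  channel  rep  price
2    39  partner  Ben      2
0    72   retail  Ben     22
4    20    phone  Tom     32
7    45    phone  Wes     49
group by channel: min(price), sum(cost):
         price  cost
channel             
partner      2    39
phone       32    65
retail      22    72
Hence 22.

22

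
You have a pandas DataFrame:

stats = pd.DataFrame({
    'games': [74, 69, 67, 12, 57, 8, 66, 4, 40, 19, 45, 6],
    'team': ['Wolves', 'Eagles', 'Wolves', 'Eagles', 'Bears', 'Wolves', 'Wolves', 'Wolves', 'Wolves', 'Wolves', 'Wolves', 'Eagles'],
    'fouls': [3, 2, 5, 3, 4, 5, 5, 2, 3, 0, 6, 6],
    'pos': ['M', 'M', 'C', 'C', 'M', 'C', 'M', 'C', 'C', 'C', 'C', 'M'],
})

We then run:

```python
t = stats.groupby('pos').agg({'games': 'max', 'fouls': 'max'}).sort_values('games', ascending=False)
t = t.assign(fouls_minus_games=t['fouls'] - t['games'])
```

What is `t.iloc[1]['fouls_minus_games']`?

group by pos: max(games), max(fouls):
     games  fouls
pos              
C       67      6
M       74      6
sort by games descending:
     games  fouls
pos              
M       74      6
C       67      6
add column fouls_minus_games = t['fouls'] - t['games']:
     games  fouls  fouls_minus_games
pos                                 
M       74      6                -68
C       67      6                -61
Finally, value at position 1, column 'fouls_minus_games' = -61.

-61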